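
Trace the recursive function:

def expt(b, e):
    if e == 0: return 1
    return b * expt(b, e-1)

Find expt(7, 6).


expt(7, 6)
= 7 * expt(7, 5)
= 7 * 7 * expt(7, 4)
= 7 * 7 * 7 * expt(7, 3)
= 7 * 7 * 7 * 7 * expt(7, 2)
= 7 * 7 * 7 * 7 * 7 * expt(7, 1)
= 7 * 7 * 7 * 7 * 7 * 7 * expt(7, 0)
= 7 * 7 * 7 * 7 * 7 * 7 * 1
= 117649

117649


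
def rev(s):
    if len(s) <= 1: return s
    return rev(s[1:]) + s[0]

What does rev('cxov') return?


rev('cxov') = rev('xov') + 'c'
rev('xov') = rev('ov') + 'x'
rev('ov') = rev('v') + 'o'
rev('v') = 'v'  (base case)
Concatenating: 'v' + 'o' + 'x' + 'c' = 'voxc'

voxc


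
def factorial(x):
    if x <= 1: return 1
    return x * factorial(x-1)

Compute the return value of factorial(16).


factorial(16)
= 16 * factorial(15)
= 16 * 15 * factorial(14)
= 16 * 15 * 14 * factorial(13)
= 16 * 15 * 14 * 13 * factorial(12)
= 16 * 15 * 14 * 13 * 12 * factorial(11)
= 16 * 15 * 14 * 13 * 12 * 11 * factorial(10)
= 16 * 15 * 14 * 13 * 12 * 11 * 10 * factorial(9)
= 16 * 15 * 14 * 13 * 12 * 11 * 10 * 9 * factorial(8)
= 16 * 15 * 14 * 13 * 12 * 11 * 10 * 9 * 8 * factorial(7)
= 16 * 15 * 14 * 13 * 12 * 11 * 10 * 9 * 8 * 7 * factorial(6)
= 16 * 15 * 14 * 13 * 12 * 11 * 10 * 9 * 8 * 7 * 6 * factorial(5)
= 16 * 15 * 14 * 13 * 12 * 11 * 10 * 9 * 8 * 7 * 6 * 5 * factorial(4)
= 16 * 15 * 14 * 13 * 12 * 11 * 10 * 9 * 8 * 7 * 6 * 5 * 4 * factorial(3)
= 16 * 15 * 14 * 13 * 12 * 11 * 10 * 9 * 8 * 7 * 6 * 5 * 4 * 3 * factorial(2)
= 16 * 15 * 14 * 13 * 12 * 11 * 10 * 9 * 8 * 7 * 6 * 5 * 4 * 3 * 2 * factorial(1)
= 16 * 15 * 14 * 13 * 12 * 11 * 10 * 9 * 8 * 7 * 6 * 5 * 4 * 3 * 2 * 1
= 20922789888000

20922789888000


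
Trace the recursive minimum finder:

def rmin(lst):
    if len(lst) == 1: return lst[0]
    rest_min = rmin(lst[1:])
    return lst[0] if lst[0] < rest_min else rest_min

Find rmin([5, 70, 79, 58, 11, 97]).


rmin([5, 70, 79, 58, 11, 97]): compare 5 with rmin([70, 79, 58, 11, 97])
rmin([70, 79, 58, 11, 97]): compare 70 with rmin([79, 58, 11, 97])
rmin([79, 58, 11, 97]): compare 79 with rmin([58, 11, 97])
rmin([58, 11, 97]): compare 58 with rmin([11, 97])
rmin([11, 97]): compare 11 with rmin([97])
rmin([97]) = 97  (base case)
Compare 11 with 97 -> 11
Compare 58 with 11 -> 11
Compare 79 with 11 -> 11
Compare 70 with 11 -> 11
Compare 5 with 11 -> 5

5


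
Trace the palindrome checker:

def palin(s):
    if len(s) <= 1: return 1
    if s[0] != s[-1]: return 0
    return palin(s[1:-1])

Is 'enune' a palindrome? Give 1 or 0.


palin('enune'): s[0]='e' == s[-1]='e' -> check palin('nun')
palin('nun'): s[0]='n' == s[-1]='n' -> check palin('u')
palin('u'): len <= 1 -> return 1  (base case)
Result: 1 (palindrome)

1


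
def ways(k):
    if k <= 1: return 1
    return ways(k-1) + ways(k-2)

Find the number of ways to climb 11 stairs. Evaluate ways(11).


Building up from base cases:
ways(0) = 1
ways(1) = 1
ways(2) = ways(1) + ways(0) = 1 + 1 = 2
ways(3) = ways(2) + ways(1) = 2 + 1 = 3
ways(4) = ways(3) + ways(2) = 3 + 2 = 5
ways(5) = ways(4) + ways(3) = 5 + 3 = 8
ways(6) = ways(5) + ways(4) = 8 + 5 = 13
ways(7) = ways(6) + ways(5) = 13 + 8 = 21
ways(8) = ways(7) + ways(6) = 21 + 13 = 34
ways(9) = ways(8) + ways(7) = 34 + 21 = 55
ways(10) = ways(9) + ways(8) = 55 + 34 = 89
ways(11) = ways(10) + ways(9) = 89 + 55 = 144

144


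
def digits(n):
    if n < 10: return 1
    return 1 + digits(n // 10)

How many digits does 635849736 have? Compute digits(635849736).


digits(635849736) = 1 + digits(63584973)
digits(63584973) = 1 + digits(6358497)
digits(6358497) = 1 + digits(635849)
digits(635849) = 1 + digits(63584)
digits(63584) = 1 + digits(6358)
digits(6358) = 1 + digits(635)
digits(635) = 1 + digits(63)
digits(63) = 1 + digits(6)
digits(6) = 1  (base case: 6 < 10)
Unwinding: 1 + 1 + 1 + 1 + 1 + 1 + 1 + 1 + 1 = 9

9


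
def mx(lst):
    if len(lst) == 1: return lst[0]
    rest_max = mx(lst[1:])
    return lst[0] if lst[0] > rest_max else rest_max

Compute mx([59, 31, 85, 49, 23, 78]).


mx([59, 31, 85, 49, 23, 78]): compare 59 with mx([31, 85, 49, 23, 78])
mx([31, 85, 49, 23, 78]): compare 31 with mx([85, 49, 23, 78])
mx([85, 49, 23, 78]): compare 85 with mx([49, 23, 78])
mx([49, 23, 78]): compare 49 with mx([23, 78])
mx([23, 78]): compare 23 with mx([78])
mx([78]) = 78  (base case)
Compare 23 with 78 -> 78
Compare 49 with 78 -> 78
Compare 85 with 78 -> 85
Compare 31 with 85 -> 85
Compare 59 with 85 -> 85

85


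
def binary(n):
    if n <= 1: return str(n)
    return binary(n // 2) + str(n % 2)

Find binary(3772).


binary(3772) = binary(1886) + '0'
binary(1886) = binary(943) + '0'
binary(943) = binary(471) + '1'
binary(471) = binary(235) + '1'
binary(235) = binary(117) + '1'
binary(117) = binary(58) + '1'
binary(58) = binary(29) + '0'
binary(29) = binary(14) + '1'
binary(14) = binary(7) + '0'
binary(7) = binary(3) + '1'
binary(3) = binary(1) + '1'
binary(1) = '1'  (base case)
Concatenating: '1' + '1' + '1' + '0' + '1' + '0' + '1' + '1' + '1' + '1' + '0' + '0' = '111010111100'

111010111100


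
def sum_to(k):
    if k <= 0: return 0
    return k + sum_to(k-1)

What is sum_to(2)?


sum_to(2)
= 2 + 1 + sum_to(0)
= 2 + 1 + 0
= 3

3


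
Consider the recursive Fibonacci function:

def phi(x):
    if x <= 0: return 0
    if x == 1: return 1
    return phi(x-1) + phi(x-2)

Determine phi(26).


Computing phi(26) bottom-up:
phi(0) = 0
phi(1) = 1
phi(2) = phi(1) + phi(0) = 1 + 0 = 1
phi(3) = phi(2) + phi(1) = 1 + 1 = 2
phi(4) = phi(3) + phi(2) = 2 + 1 = 3
phi(5) = phi(4) + phi(3) = 3 + 2 = 5
phi(6) = phi(5) + phi(4) = 5 + 3 = 8
phi(7) = phi(6) + phi(5) = 8 + 5 = 13
phi(8) = phi(7) + phi(6) = 13 + 8 = 21
phi(9) = phi(8) + phi(7) = 21 + 13 = 34
phi(10) = phi(9) + phi(8) = 34 + 21 = 55
phi(11) = phi(10) + phi(9) = 55 + 34 = 89
phi(12) = phi(11) + phi(10) = 89 + 55 = 144
phi(13) = phi(12) + phi(11) = 144 + 89 = 233
phi(14) = phi(13) + phi(12) = 233 + 144 = 377
phi(15) = phi(14) + phi(13) = 377 + 233 = 610
phi(16) = phi(15) + phi(14) = 610 + 377 = 987
phi(17) = phi(16) + phi(15) = 987 + 610 = 1597
phi(18) = phi(17) + phi(16) = 1597 + 987 = 2584
phi(19) = phi(18) + phi(17) = 2584 + 1597 = 4181
phi(20) = phi(19) + phi(18) = 4181 + 2584 = 6765
phi(21) = phi(20) + phi(19) = 6765 + 4181 = 10946
phi(22) = phi(21) + phi(20) = 10946 + 6765 = 17711
phi(23) = phi(22) + phi(21) = 17711 + 10946 = 28657
phi(24) = phi(23) + phi(22) = 28657 + 17711 = 46368
phi(25) = phi(24) + phi(23) = 46368 + 28657 = 75025
phi(26) = phi(25) + phi(24) = 75025 + 46368 = 121393

121393


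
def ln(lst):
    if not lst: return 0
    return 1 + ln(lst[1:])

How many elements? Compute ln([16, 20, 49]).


ln([16, 20, 49]) = 1 + ln([20, 49])
ln([20, 49]) = 1 + ln([49])
ln([49]) = 1 + ln([])
ln([]) = 0  (base case)
Unwinding: 1 + 1 + 1 + 0 = 3

3


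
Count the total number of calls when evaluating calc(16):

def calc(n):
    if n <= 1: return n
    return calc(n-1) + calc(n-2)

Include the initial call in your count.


Let C(n) = total calls for calc(n)
C(0) = 1, C(1) = 1
C(2) = 1 + C(1) + C(0) = 1 + 1 + 1 = 3
C(3) = 1 + C(2) + C(1) = 1 + 3 + 1 = 5
C(4) = 1 + C(3) + C(2) = 1 + 5 + 3 = 9
C(5) = 1 + C(4) + C(3) = 1 + 9 + 5 = 15
C(6) = 1 + C(5) + C(4) = 1 + 15 + 9 = 25
C(7) = 1 + C(6) + C(5) = 1 + 25 + 15 = 41
C(8) = 1 + C(7) + C(6) = 1 + 41 + 25 = 67
C(9) = 1 + C(8) + C(7) = 1 + 67 + 41 = 109
C(10) = 1 + C(9) + C(8) = 1 + 109 + 67 = 177
C(11) = 1 + C(10) + C(9) = 1 + 177 + 109 = 287
C(12) = 1 + C(11) + C(10) = 1 + 287 + 177 = 465
C(13) = 1 + C(12) + C(11) = 1 + 465 + 287 = 753
C(14) = 1 + C(13) + C(12) = 1 + 753 + 465 = 1219
C(15) = 1 + C(14) + C(13) = 1 + 1219 + 753 = 1973
C(16) = 1 + C(15) + C(14) = 1 + 1973 + 1219 = 3193

3193


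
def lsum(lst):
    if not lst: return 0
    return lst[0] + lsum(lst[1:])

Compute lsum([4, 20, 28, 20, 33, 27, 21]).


lsum([4, 20, 28, 20, 33, 27, 21]) = 4 + lsum([20, 28, 20, 33, 27, 21])
lsum([20, 28, 20, 33, 27, 21]) = 20 + lsum([28, 20, 33, 27, 21])
lsum([28, 20, 33, 27, 21]) = 28 + lsum([20, 33, 27, 21])
lsum([20, 33, 27, 21]) = 20 + lsum([33, 27, 21])
lsum([33, 27, 21]) = 33 + lsum([27, 21])
lsum([27, 21]) = 27 + lsum([21])
lsum([21]) = 21 + lsum([])
lsum([]) = 0  (base case)
Total: 4 + 20 + 28 + 20 + 33 + 27 + 21 + 0 = 153

153


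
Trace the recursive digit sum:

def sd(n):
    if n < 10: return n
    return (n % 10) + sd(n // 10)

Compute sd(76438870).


sd(76438870) = 0 + sd(7643887)
sd(7643887) = 7 + sd(764388)
sd(764388) = 8 + sd(76438)
sd(76438) = 8 + sd(7643)
sd(7643) = 3 + sd(764)
sd(764) = 4 + sd(76)
sd(76) = 6 + sd(7)
sd(7) = 7  (base case)
Total: 0 + 7 + 8 + 8 + 3 + 4 + 6 + 7 = 43

43


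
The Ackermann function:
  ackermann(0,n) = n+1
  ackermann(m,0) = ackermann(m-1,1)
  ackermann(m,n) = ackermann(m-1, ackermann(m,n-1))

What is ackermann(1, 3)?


ackermann(1, 3) = ackermann(0, ackermann(1, 2))
  ackermann(1, 2) = ackermann(0, ackermann(1, 1))
    ackermann(1, 1) = ackermann(0, ackermann(1, 0))
      ackermann(1, 0) = ackermann(0, 1)
        ackermann(0, 1) = 2
      = ackermann(0, 2)
      ackermann(0, 2) = 3
    = ackermann(0, 3)
    ackermann(0, 3) = 4
  = ackermann(0, 4)
  ackermann(0, 4) = 5
Result: ackermann(1, 3) = 5

5


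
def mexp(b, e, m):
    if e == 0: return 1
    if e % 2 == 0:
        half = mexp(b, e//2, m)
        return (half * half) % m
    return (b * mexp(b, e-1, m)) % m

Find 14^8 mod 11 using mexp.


mexp(14, 8, 11): e is even, compute mexp(14, 4, 11)
  mexp(14, 4, 11): e is even, compute mexp(14, 2, 11)
    mexp(14, 2, 11): e is even, compute mexp(14, 1, 11)
      mexp(14, 1, 11): e is odd, compute mexp(14, 0, 11)
        mexp(14, 0, 11) = 1
      (14 * 1) % 11 = 3
    half=3, (3*3) % 11 = 9
  half=9, (9*9) % 11 = 4
half=4, (4*4) % 11 = 5

5


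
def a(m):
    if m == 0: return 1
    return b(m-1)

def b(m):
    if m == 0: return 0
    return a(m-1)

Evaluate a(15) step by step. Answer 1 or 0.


a(15) = b(14)
b(14) = a(13)
a(13) = b(12)
b(12) = a(11)
a(11) = b(10)
b(10) = a(9)
a(9) = b(8)
b(8) = a(7)
a(7) = b(6)
b(6) = a(5)
a(5) = b(4)
b(4) = a(3)
a(3) = b(2)
b(2) = a(1)
a(1) = b(0)
b(0) = 0  (base case)
Result: 0

0


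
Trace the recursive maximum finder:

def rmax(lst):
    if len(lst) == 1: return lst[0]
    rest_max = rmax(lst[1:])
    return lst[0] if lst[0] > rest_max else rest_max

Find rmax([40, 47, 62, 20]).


rmax([40, 47, 62, 20]): compare 40 with rmax([47, 62, 20])
rmax([47, 62, 20]): compare 47 with rmax([62, 20])
rmax([62, 20]): compare 62 with rmax([20])
rmax([20]) = 20  (base case)
Compare 62 with 20 -> 62
Compare 47 with 62 -> 62
Compare 40 with 62 -> 62

62


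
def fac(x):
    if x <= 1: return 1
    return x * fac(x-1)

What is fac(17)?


fac(17)
= 17 * fac(16)
= 17 * 16 * fac(15)
= 17 * 16 * 15 * fac(14)
= 17 * 16 * 15 * 14 * fac(13)
= 17 * 16 * 15 * 14 * 13 * fac(12)
= 17 * 16 * 15 * 14 * 13 * 12 * fac(11)
= 17 * 16 * 15 * 14 * 13 * 12 * 11 * fac(10)
= 17 * 16 * 15 * 14 * 13 * 12 * 11 * 10 * fac(9)
= 17 * 16 * 15 * 14 * 13 * 12 * 11 * 10 * 9 * fac(8)
= 17 * 16 * 15 * 14 * 13 * 12 * 11 * 10 * 9 * 8 * fac(7)
= 17 * 16 * 15 * 14 * 13 * 12 * 11 * 10 * 9 * 8 * 7 * fac(6)
= 17 * 16 * 15 * 14 * 13 * 12 * 11 * 10 * 9 * 8 * 7 * 6 * fac(5)
= 17 * 16 * 15 * 14 * 13 * 12 * 11 * 10 * 9 * 8 * 7 * 6 * 5 * fac(4)
= 17 * 16 * 15 * 14 * 13 * 12 * 11 * 10 * 9 * 8 * 7 * 6 * 5 * 4 * fac(3)
= 17 * 16 * 15 * 14 * 13 * 12 * 11 * 10 * 9 * 8 * 7 * 6 * 5 * 4 * 3 * fac(2)
= 17 * 16 * 15 * 14 * 13 * 12 * 11 * 10 * 9 * 8 * 7 * 6 * 5 * 4 * 3 * 2 * fac(1)
= 17 * 16 * 15 * 14 * 13 * 12 * 11 * 10 * 9 * 8 * 7 * 6 * 5 * 4 * 3 * 2 * 1
= 355687428096000

355687428096000


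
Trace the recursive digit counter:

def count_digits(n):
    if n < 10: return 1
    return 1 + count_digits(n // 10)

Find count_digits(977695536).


count_digits(977695536) = 1 + count_digits(97769553)
count_digits(97769553) = 1 + count_digits(9776955)
count_digits(9776955) = 1 + count_digits(977695)
count_digits(977695) = 1 + count_digits(97769)
count_digits(97769) = 1 + count_digits(9776)
count_digits(9776) = 1 + count_digits(977)
count_digits(977) = 1 + count_digits(97)
count_digits(97) = 1 + count_digits(9)
count_digits(9) = 1  (base case: 9 < 10)
Unwinding: 1 + 1 + 1 + 1 + 1 + 1 + 1 + 1 + 1 = 9

9


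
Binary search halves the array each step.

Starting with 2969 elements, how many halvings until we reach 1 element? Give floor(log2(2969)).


2969 / 2 = 1484
1484 / 2 = 742
742 / 2 = 371
371 / 2 = 185
185 / 2 = 92
92 / 2 = 46
46 / 2 = 23
23 / 2 = 11
11 / 2 = 5
5 / 2 = 2
2 / 2 = 1
Reached 1 after 11 halvings

11


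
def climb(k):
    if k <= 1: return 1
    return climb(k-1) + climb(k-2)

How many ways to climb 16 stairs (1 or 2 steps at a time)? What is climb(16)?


Building up from base cases:
climb(0) = 1
climb(1) = 1
climb(2) = climb(1) + climb(0) = 1 + 1 = 2
climb(3) = climb(2) + climb(1) = 2 + 1 = 3
climb(4) = climb(3) + climb(2) = 3 + 2 = 5
climb(5) = climb(4) + climb(3) = 5 + 3 = 8
climb(6) = climb(5) + climb(4) = 8 + 5 = 13
climb(7) = climb(6) + climb(5) = 13 + 8 = 21
climb(8) = climb(7) + climb(6) = 21 + 13 = 34
climb(9) = climb(8) + climb(7) = 34 + 21 = 55
climb(10) = climb(9) + climb(8) = 55 + 34 = 89
climb(11) = climb(10) + climb(9) = 89 + 55 = 144
climb(12) = climb(11) + climb(10) = 144 + 89 = 233
climb(13) = climb(12) + climb(11) = 233 + 144 = 377
climb(14) = climb(13) + climb(12) = 377 + 233 = 610
climb(15) = climb(14) + climb(13) = 610 + 377 = 987
climb(16) = climb(15) + climb(14) = 987 + 610 = 1597

1597


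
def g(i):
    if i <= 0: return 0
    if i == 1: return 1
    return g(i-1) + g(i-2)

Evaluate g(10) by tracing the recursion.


Computing g(10) bottom-up:
g(0) = 0
g(1) = 1
g(2) = g(1) + g(0) = 1 + 0 = 1
g(3) = g(2) + g(1) = 1 + 1 = 2
g(4) = g(3) + g(2) = 2 + 1 = 3
g(5) = g(4) + g(3) = 3 + 2 = 5
g(6) = g(5) + g(4) = 5 + 3 = 8
g(7) = g(6) + g(5) = 8 + 5 = 13
g(8) = g(7) + g(6) = 13 + 8 = 21
g(9) = g(8) + g(7) = 21 + 13 = 34
g(10) = g(9) + g(8) = 34 + 21 = 55

55


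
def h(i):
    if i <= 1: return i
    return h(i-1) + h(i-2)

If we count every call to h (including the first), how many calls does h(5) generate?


Let C(n) = total calls for h(n)
C(0) = 1, C(1) = 1
C(2) = 1 + C(1) + C(0) = 1 + 1 + 1 = 3
C(3) = 1 + C(2) + C(1) = 1 + 3 + 1 = 5
C(4) = 1 + C(3) + C(2) = 1 + 5 + 3 = 9
C(5) = 1 + C(4) + C(3) = 1 + 9 + 5 = 15

15


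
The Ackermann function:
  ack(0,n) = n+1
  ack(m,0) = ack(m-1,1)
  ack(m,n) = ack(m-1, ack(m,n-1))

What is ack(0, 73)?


ack(0, 73) = 74
Result: ack(0, 73) = 74

74


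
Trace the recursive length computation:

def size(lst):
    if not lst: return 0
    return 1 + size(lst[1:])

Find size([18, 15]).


size([18, 15]) = 1 + size([15])
size([15]) = 1 + size([])
size([]) = 0  (base case)
Unwinding: 1 + 1 + 0 = 2

2


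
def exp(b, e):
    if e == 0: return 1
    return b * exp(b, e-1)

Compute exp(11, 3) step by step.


exp(11, 3)
= 11 * exp(11, 2)
= 11 * 11 * exp(11, 1)
= 11 * 11 * 11 * exp(11, 0)
= 11 * 11 * 11 * 1
= 1331

1331


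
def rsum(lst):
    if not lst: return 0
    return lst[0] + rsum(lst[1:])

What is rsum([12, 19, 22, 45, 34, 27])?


rsum([12, 19, 22, 45, 34, 27]) = 12 + rsum([19, 22, 45, 34, 27])
rsum([19, 22, 45, 34, 27]) = 19 + rsum([22, 45, 34, 27])
rsum([22, 45, 34, 27]) = 22 + rsum([45, 34, 27])
rsum([45, 34, 27]) = 45 + rsum([34, 27])
rsum([34, 27]) = 34 + rsum([27])
rsum([27]) = 27 + rsum([])
rsum([]) = 0  (base case)
Total: 12 + 19 + 22 + 45 + 34 + 27 + 0 = 159

159


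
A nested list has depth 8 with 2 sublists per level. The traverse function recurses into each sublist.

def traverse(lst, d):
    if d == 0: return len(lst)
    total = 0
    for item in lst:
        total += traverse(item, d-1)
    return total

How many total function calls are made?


At depth 0 (root): 1 call
At depth 1: each of 1 parents calls traverse on 2 children = 2 calls
At depth 2: each of 2 parents calls traverse on 2 children = 4 calls
At depth 3: each of 4 parents calls traverse on 2 children = 8 calls
At depth 4: each of 8 parents calls traverse on 2 children = 16 calls
At depth 5: each of 16 parents calls traverse on 2 children = 32 calls
At depth 6: each of 32 parents calls traverse on 2 children = 64 calls
At depth 7: each of 64 parents calls traverse on 2 children = 128 calls
At depth 8: each of 128 parents calls traverse on 2 children = 256 calls
Total: 1 + 2 + 4 + 8 + 16 + 32 + 64 + 128 + 256 = 511

511


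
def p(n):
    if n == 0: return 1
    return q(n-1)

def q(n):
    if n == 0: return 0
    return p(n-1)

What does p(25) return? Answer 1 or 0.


p(25) = q(24)
q(24) = p(23)
p(23) = q(22)
q(22) = p(21)
p(21) = q(20)
q(20) = p(19)
p(19) = q(18)
q(18) = p(17)
p(17) = q(16)
q(16) = p(15)
p(15) = q(14)
q(14) = p(13)
p(13) = q(12)
q(12) = p(11)
p(11) = q(10)
q(10) = p(9)
p(9) = q(8)
q(8) = p(7)
p(7) = q(6)
q(6) = p(5)
p(5) = q(4)
q(4) = p(3)
p(3) = q(2)
q(2) = p(1)
p(1) = q(0)
q(0) = 0  (base case)
Result: 0

0


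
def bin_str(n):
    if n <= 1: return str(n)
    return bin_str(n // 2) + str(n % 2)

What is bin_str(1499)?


bin_str(1499) = bin_str(749) + '1'
bin_str(749) = bin_str(374) + '1'
bin_str(374) = bin_str(187) + '0'
bin_str(187) = bin_str(93) + '1'
bin_str(93) = bin_str(46) + '1'
bin_str(46) = bin_str(23) + '0'
bin_str(23) = bin_str(11) + '1'
bin_str(11) = bin_str(5) + '1'
bin_str(5) = bin_str(2) + '1'
bin_str(2) = bin_str(1) + '0'
bin_str(1) = '1'  (base case)
Concatenating: '1' + '0' + '1' + '1' + '1' + '0' + '1' + '1' + '0' + '1' + '1' = '10111011011'

10111011011


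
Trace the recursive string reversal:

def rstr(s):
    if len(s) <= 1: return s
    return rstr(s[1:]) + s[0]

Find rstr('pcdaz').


rstr('pcdaz') = rstr('cdaz') + 'p'
rstr('cdaz') = rstr('daz') + 'c'
rstr('daz') = rstr('az') + 'd'
rstr('az') = rstr('z') + 'a'
rstr('z') = 'z'  (base case)
Concatenating: 'z' + 'a' + 'd' + 'c' + 'p' = 'zadcp'

zadcp


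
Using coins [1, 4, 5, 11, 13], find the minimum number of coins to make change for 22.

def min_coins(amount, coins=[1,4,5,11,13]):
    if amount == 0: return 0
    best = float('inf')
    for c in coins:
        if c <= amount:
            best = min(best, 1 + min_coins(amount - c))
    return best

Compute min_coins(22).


Building up with DP:
min_coins(0) = 0
min_coins(1) = min(1+min_coins(0)=1+0=1) = 1
min_coins(2) = min(1+min_coins(1)=1+1=2) = 2
min_coins(3) = min(1+min_coins(2)=1+2=3) = 3
min_coins(4) = min(1+min_coins(3)=1+3=4, 1+min_coins(0)=1+0=1) = 1
min_coins(5) = min(1+min_coins(4)=1+1=2, 1+min_coins(1)=1+1=2, 1+min_coins(0)=1+0=1) = 1
min_coins(6) = min(1+min_coins(5)=1+1=2, 1+min_coins(2)=1+2=3, 1+min_coins(1)=1+1=2) = 2
min_coins(7) = min(1+min_coins(6)=1+2=3, 1+min_coins(3)=1+3=4, 1+min_coins(2)=1+2=3) = 3
min_coins(8) = min(1+min_coins(7)=1+3=4, 1+min_coins(4)=1+1=2, 1+min_coins(3)=1+3=4) = 2
min_coins(9) = min(1+min_coins(8)=1+2=3, 1+min_coins(5)=1+1=2, 1+min_coins(4)=1+1=2) = 2
min_coins(10) = min(1+min_coins(9)=1+2=3, 1+min_coins(6)=1+2=3, 1+min_coins(5)=1+1=2) = 2
min_coins(11) = min(1+min_coins(10)=1+2=3, 1+min_coins(7)=1+3=4, 1+min_coins(6)=1+2=3, 1+min_coins(0)=1+0=1) = 1
min_coins(12) = min(1+min_coins(11)=1+1=2, 1+min_coins(8)=1+2=3, 1+min_coins(7)=1+3=4, 1+min_coins(1)=1+1=2) = 2
min_coins(13) = min(1+min_coins(12)=1+2=3, 1+min_coins(9)=1+2=3, 1+min_coins(8)=1+2=3, 1+min_coins(2)=1+2=3, 1+min_coins(0)=1+0=1) = 1
min_coins(14) = min(1+min_coins(13)=1+1=2, 1+min_coins(10)=1+2=3, 1+min_coins(9)=1+2=3, 1+min_coins(3)=1+3=4, 1+min_coins(1)=1+1=2) = 2
min_coins(15) = min(1+min_coins(14)=1+2=3, 1+min_coins(11)=1+1=2, 1+min_coins(10)=1+2=3, 1+min_coins(4)=1+1=2, 1+min_coins(2)=1+2=3) = 2
min_coins(16) = min(1+min_coins(15)=1+2=3, 1+min_coins(12)=1+2=3, 1+min_coins(11)=1+1=2, 1+min_coins(5)=1+1=2, 1+min_coins(3)=1+3=4) = 2
min_coins(17) = min(1+min_coins(16)=1+2=3, 1+min_coins(13)=1+1=2, 1+min_coins(12)=1+2=3, 1+min_coins(6)=1+2=3, 1+min_coins(4)=1+1=2) = 2
min_coins(18) = min(1+min_coins(17)=1+2=3, 1+min_coins(14)=1+2=3, 1+min_coins(13)=1+1=2, 1+min_coins(7)=1+3=4, 1+min_coins(5)=1+1=2) = 2
min_coins(19) = min(1+min_coins(18)=1+2=3, 1+min_coins(15)=1+2=3, 1+min_coins(14)=1+2=3, 1+min_coins(8)=1+2=3, 1+min_coins(6)=1+2=3) = 3
min_coins(20) = min(1+min_coins(19)=1+3=4, 1+min_coins(16)=1+2=3, 1+min_coins(15)=1+2=3, 1+min_coins(9)=1+2=3, 1+min_coins(7)=1+3=4) = 3
min_coins(21) = min(1+min_coins(20)=1+3=4, 1+min_coins(17)=1+2=3, 1+min_coins(16)=1+2=3, 1+min_coins(10)=1+2=3, 1+min_coins(8)=1+2=3) = 3
min_coins(22) = min(1+min_coins(21)=1+3=4, 1+min_coins(18)=1+2=3, 1+min_coins(17)=1+2=3, 1+min_coins(11)=1+1=2, 1+min_coins(9)=1+2=3) = 2

2


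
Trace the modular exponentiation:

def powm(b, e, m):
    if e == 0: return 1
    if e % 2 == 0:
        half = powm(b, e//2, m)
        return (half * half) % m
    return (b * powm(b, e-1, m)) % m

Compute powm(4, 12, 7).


powm(4, 12, 7): e is even, compute powm(4, 6, 7)
  powm(4, 6, 7): e is even, compute powm(4, 3, 7)
    powm(4, 3, 7): e is odd, compute powm(4, 2, 7)
      powm(4, 2, 7): e is even, compute powm(4, 1, 7)
        powm(4, 1, 7): e is odd, compute powm(4, 0, 7)
          powm(4, 0, 7) = 1
        (4 * 1) % 7 = 4
      half=4, (4*4) % 7 = 2
    (4 * 2) % 7 = 1
  half=1, (1*1) % 7 = 1
half=1, (1*1) % 7 = 1

1


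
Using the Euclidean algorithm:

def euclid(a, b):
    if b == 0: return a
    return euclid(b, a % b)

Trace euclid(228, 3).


euclid(228, 3) = euclid(3, 0)
euclid(3, 0) = 3  (base case)

3


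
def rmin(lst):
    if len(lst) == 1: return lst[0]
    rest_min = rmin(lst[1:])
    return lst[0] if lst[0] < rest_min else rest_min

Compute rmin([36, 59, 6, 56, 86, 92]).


rmin([36, 59, 6, 56, 86, 92]): compare 36 with rmin([59, 6, 56, 86, 92])
rmin([59, 6, 56, 86, 92]): compare 59 with rmin([6, 56, 86, 92])
rmin([6, 56, 86, 92]): compare 6 with rmin([56, 86, 92])
rmin([56, 86, 92]): compare 56 with rmin([86, 92])
rmin([86, 92]): compare 86 with rmin([92])
rmin([92]) = 92  (base case)
Compare 86 with 92 -> 86
Compare 56 with 86 -> 56
Compare 6 with 56 -> 6
Compare 59 with 6 -> 6
Compare 36 with 6 -> 6

6


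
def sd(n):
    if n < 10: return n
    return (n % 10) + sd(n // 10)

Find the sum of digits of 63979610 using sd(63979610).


sd(63979610) = 0 + sd(6397961)
sd(6397961) = 1 + sd(639796)
sd(639796) = 6 + sd(63979)
sd(63979) = 9 + sd(6397)
sd(6397) = 7 + sd(639)
sd(639) = 9 + sd(63)
sd(63) = 3 + sd(6)
sd(6) = 6  (base case)
Total: 0 + 1 + 6 + 9 + 7 + 9 + 3 + 6 = 41

41


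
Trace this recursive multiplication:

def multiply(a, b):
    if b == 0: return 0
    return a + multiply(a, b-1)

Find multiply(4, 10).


multiply(4, 10) = 4 + multiply(4, 9)
multiply(4, 9) = 4 + multiply(4, 8)
multiply(4, 8) = 4 + multiply(4, 7)
multiply(4, 7) = 4 + multiply(4, 6)
multiply(4, 6) = 4 + multiply(4, 5)
multiply(4, 5) = 4 + multiply(4, 4)
multiply(4, 4) = 4 + multiply(4, 3)
multiply(4, 3) = 4 + multiply(4, 2)
multiply(4, 2) = 4 + multiply(4, 1)
multiply(4, 1) = 4 + multiply(4, 0)
multiply(4, 0) = 0  (base case)
Total: 4 + 4 + 4 + 4 + 4 + 4 + 4 + 4 + 4 + 4 + 0 = 40

40


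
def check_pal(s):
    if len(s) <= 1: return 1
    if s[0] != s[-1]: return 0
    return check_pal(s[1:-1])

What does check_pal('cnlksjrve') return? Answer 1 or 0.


check_pal('cnlksjrve'): s[0]='c' != s[-1]='e' -> return 0
Result: 0 (not a palindrome)

0


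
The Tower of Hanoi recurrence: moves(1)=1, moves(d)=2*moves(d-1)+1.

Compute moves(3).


moves(3) = 2 * moves(2) + 1
moves(2) = 2 * moves(1) + 1
moves(1) = 1  (base case)
moves(2) = 2 * 1 + 1 = 3
moves(3) = 2 * 3 + 1 = 7

7


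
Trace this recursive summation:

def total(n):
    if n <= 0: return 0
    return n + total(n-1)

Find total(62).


total(62)
= 62 + 61 + 60 + 59 + 58 + 57 + 56 + 55 + 54 + 53 + 52 + 51 + 50 + 49 + 48 + 47 + 46 + 45 + 44 + 43 + 42 + 41 + 40 + 39 + 38 + 37 + 36 + 35 + 34 + 33 + 32 + 31 + 30 + 29 + 28 + 27 + 26 + 25 + 24 + 23 + 22 + 21 + 20 + 19 + 18 + 17 + 16 + 15 + 14 + 13 + 12 + 11 + 10 + 9 + 8 + 7 + 6 + 5 + 4 + 3 + 2 + 1 + total(0)
= 62 + 61 + 60 + 59 + 58 + 57 + 56 + 55 + 54 + 53 + 52 + 51 + 50 + 49 + 48 + 47 + 46 + 45 + 44 + 43 + 42 + 41 + 40 + 39 + 38 + 37 + 36 + 35 + 34 + 33 + 32 + 31 + 30 + 29 + 28 + 27 + 26 + 25 + 24 + 23 + 22 + 21 + 20 + 19 + 18 + 17 + 16 + 15 + 14 + 13 + 12 + 11 + 10 + 9 + 8 + 7 + 6 + 5 + 4 + 3 + 2 + 1 + 0
= 1953

1953


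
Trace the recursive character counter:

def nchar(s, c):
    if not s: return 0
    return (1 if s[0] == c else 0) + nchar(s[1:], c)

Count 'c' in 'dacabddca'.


s[0]='d' != 'c' -> 0
s[0]='a' != 'c' -> 0
s[0]='c' == 'c' -> 1
s[0]='a' != 'c' -> 0
s[0]='b' != 'c' -> 0
s[0]='d' != 'c' -> 0
s[0]='d' != 'c' -> 0
s[0]='c' == 'c' -> 1
s[0]='a' != 'c' -> 0
Sum: 0 + 0 + 1 + 0 + 0 + 0 + 0 + 1 + 0 = 2

2


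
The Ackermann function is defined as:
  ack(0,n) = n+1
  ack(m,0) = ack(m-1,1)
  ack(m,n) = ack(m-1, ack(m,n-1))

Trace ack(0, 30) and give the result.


ack(0, 30) = 31
Result: ack(0, 30) = 31

31


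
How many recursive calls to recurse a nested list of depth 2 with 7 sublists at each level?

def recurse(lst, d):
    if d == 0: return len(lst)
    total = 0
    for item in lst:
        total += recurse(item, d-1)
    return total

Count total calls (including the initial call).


At depth 0 (root): 1 call
At depth 1: each of 1 parents calls recurse on 7 children = 7 calls
At depth 2: each of 7 parents calls recurse on 7 children = 49 calls
Total: 1 + 7 + 49 = 57

57


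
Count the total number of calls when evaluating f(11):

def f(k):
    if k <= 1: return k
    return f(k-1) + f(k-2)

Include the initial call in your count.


Let C(n) = total calls for f(n)
C(0) = 1, C(1) = 1
C(2) = 1 + C(1) + C(0) = 1 + 1 + 1 = 3
C(3) = 1 + C(2) + C(1) = 1 + 3 + 1 = 5
C(4) = 1 + C(3) + C(2) = 1 + 5 + 3 = 9
C(5) = 1 + C(4) + C(3) = 1 + 9 + 5 = 15
C(6) = 1 + C(5) + C(4) = 1 + 15 + 9 = 25
C(7) = 1 + C(6) + C(5) = 1 + 25 + 15 = 41
C(8) = 1 + C(7) + C(6) = 1 + 41 + 25 = 67
C(9) = 1 + C(8) + C(7) = 1 + 67 + 41 = 109
C(10) = 1 + C(9) + C(8) = 1 + 109 + 67 = 177
C(11) = 1 + C(10) + C(9) = 1 + 177 + 109 = 287

287


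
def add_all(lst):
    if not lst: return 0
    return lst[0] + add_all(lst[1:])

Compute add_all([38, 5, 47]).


add_all([38, 5, 47]) = 38 + add_all([5, 47])
add_all([5, 47]) = 5 + add_all([47])
add_all([47]) = 47 + add_all([])
add_all([]) = 0  (base case)
Total: 38 + 5 + 47 + 0 = 90

90


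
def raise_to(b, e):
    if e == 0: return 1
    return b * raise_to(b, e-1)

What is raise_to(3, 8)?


raise_to(3, 8)
= 3 * raise_to(3, 7)
= 3 * 3 * raise_to(3, 6)
= 3 * 3 * 3 * raise_to(3, 5)
= 3 * 3 * 3 * 3 * raise_to(3, 4)
= 3 * 3 * 3 * 3 * 3 * raise_to(3, 3)
= 3 * 3 * 3 * 3 * 3 * 3 * raise_to(3, 2)
= 3 * 3 * 3 * 3 * 3 * 3 * 3 * raise_to(3, 1)
= 3 * 3 * 3 * 3 * 3 * 3 * 3 * 3 * raise_to(3, 0)
= 3 * 3 * 3 * 3 * 3 * 3 * 3 * 3 * 1
= 6561

6561


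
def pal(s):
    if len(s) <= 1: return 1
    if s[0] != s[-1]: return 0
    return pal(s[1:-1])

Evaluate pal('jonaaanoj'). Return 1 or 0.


pal('jonaaanoj'): s[0]='j' == s[-1]='j' -> check pal('onaaano')
pal('onaaano'): s[0]='o' == s[-1]='o' -> check pal('naaan')
pal('naaan'): s[0]='n' == s[-1]='n' -> check pal('aaa')
pal('aaa'): s[0]='a' == s[-1]='a' -> check pal('a')
pal('a'): len <= 1 -> return 1  (base case)
Result: 1 (palindrome)

1


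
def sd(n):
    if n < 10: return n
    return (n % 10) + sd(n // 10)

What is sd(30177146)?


sd(30177146) = 6 + sd(3017714)
sd(3017714) = 4 + sd(301771)
sd(301771) = 1 + sd(30177)
sd(30177) = 7 + sd(3017)
sd(3017) = 7 + sd(301)
sd(301) = 1 + sd(30)
sd(30) = 0 + sd(3)
sd(3) = 3  (base case)
Total: 6 + 4 + 1 + 7 + 7 + 1 + 0 + 3 = 29

29


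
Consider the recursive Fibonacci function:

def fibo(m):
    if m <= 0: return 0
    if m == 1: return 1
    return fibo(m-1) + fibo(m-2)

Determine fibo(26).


Computing fibo(26) bottom-up:
fibo(0) = 0
fibo(1) = 1
fibo(2) = fibo(1) + fibo(0) = 1 + 0 = 1
fibo(3) = fibo(2) + fibo(1) = 1 + 1 = 2
fibo(4) = fibo(3) + fibo(2) = 2 + 1 = 3
fibo(5) = fibo(4) + fibo(3) = 3 + 2 = 5
fibo(6) = fibo(5) + fibo(4) = 5 + 3 = 8
fibo(7) = fibo(6) + fibo(5) = 8 + 5 = 13
fibo(8) = fibo(7) + fibo(6) = 13 + 8 = 21
fibo(9) = fibo(8) + fibo(7) = 21 + 13 = 34
fibo(10) = fibo(9) + fibo(8) = 34 + 21 = 55
fibo(11) = fibo(10) + fibo(9) = 55 + 34 = 89
fibo(12) = fibo(11) + fibo(10) = 89 + 55 = 144
fibo(13) = fibo(12) + fibo(11) = 144 + 89 = 233
fibo(14) = fibo(13) + fibo(12) = 233 + 144 = 377
fibo(15) = fibo(14) + fibo(13) = 377 + 233 = 610
fibo(16) = fibo(15) + fibo(14) = 610 + 377 = 987
fibo(17) = fibo(16) + fibo(15) = 987 + 610 = 1597
fibo(18) = fibo(17) + fibo(16) = 1597 + 987 = 2584
fibo(19) = fibo(18) + fibo(17) = 2584 + 1597 = 4181
fibo(20) = fibo(19) + fibo(18) = 4181 + 2584 = 6765
fibo(21) = fibo(20) + fibo(19) = 6765 + 4181 = 10946
fibo(22) = fibo(21) + fibo(20) = 10946 + 6765 = 17711
fibo(23) = fibo(22) + fibo(21) = 17711 + 10946 = 28657
fibo(24) = fibo(23) + fibo(22) = 28657 + 17711 = 46368
fibo(25) = fibo(24) + fibo(23) = 46368 + 28657 = 75025
fibo(26) = fibo(25) + fibo(24) = 75025 + 46368 = 121393

121393


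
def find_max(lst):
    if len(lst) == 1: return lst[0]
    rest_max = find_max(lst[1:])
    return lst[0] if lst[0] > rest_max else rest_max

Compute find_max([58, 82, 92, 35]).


find_max([58, 82, 92, 35]): compare 58 with find_max([82, 92, 35])
find_max([82, 92, 35]): compare 82 with find_max([92, 35])
find_max([92, 35]): compare 92 with find_max([35])
find_max([35]) = 35  (base case)
Compare 92 with 35 -> 92
Compare 82 with 92 -> 92
Compare 58 with 92 -> 92

92


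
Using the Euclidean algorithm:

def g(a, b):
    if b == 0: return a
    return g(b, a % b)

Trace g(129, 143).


g(129, 143) = g(143, 129)
g(143, 129) = g(129, 14)
g(129, 14) = g(14, 3)
g(14, 3) = g(3, 2)
g(3, 2) = g(2, 1)
g(2, 1) = g(1, 0)
g(1, 0) = 1  (base case)

1


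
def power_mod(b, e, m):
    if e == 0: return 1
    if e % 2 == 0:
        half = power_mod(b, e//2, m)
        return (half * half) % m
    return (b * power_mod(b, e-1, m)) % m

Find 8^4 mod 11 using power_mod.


power_mod(8, 4, 11): e is even, compute power_mod(8, 2, 11)
  power_mod(8, 2, 11): e is even, compute power_mod(8, 1, 11)
    power_mod(8, 1, 11): e is odd, compute power_mod(8, 0, 11)
      power_mod(8, 0, 11) = 1
    (8 * 1) % 11 = 8
  half=8, (8*8) % 11 = 9
half=9, (9*9) % 11 = 4

4


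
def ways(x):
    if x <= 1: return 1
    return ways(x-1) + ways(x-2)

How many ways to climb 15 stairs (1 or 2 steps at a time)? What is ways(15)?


Building up from base cases:
ways(0) = 1
ways(1) = 1
ways(2) = ways(1) + ways(0) = 1 + 1 = 2
ways(3) = ways(2) + ways(1) = 2 + 1 = 3
ways(4) = ways(3) + ways(2) = 3 + 2 = 5
ways(5) = ways(4) + ways(3) = 5 + 3 = 8
ways(6) = ways(5) + ways(4) = 8 + 5 = 13
ways(7) = ways(6) + ways(5) = 13 + 8 = 21
ways(8) = ways(7) + ways(6) = 21 + 13 = 34
ways(9) = ways(8) + ways(7) = 34 + 21 = 55
ways(10) = ways(9) + ways(8) = 55 + 34 = 89
ways(11) = ways(10) + ways(9) = 89 + 55 = 144
ways(12) = ways(11) + ways(10) = 144 + 89 = 233
ways(13) = ways(12) + ways(11) = 233 + 144 = 377
ways(14) = ways(13) + ways(12) = 377 + 233 = 610
ways(15) = ways(14) + ways(13) = 610 + 377 = 987

987


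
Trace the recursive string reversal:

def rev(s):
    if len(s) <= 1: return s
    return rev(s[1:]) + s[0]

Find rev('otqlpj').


rev('otqlpj') = rev('tqlpj') + 'o'
rev('tqlpj') = rev('qlpj') + 't'
rev('qlpj') = rev('lpj') + 'q'
rev('lpj') = rev('pj') + 'l'
rev('pj') = rev('j') + 'p'
rev('j') = 'j'  (base case)
Concatenating: 'j' + 'p' + 'l' + 'q' + 't' + 'o' = 'jplqto'

jplqto


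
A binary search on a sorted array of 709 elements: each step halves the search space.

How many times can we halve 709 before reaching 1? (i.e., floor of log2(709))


709 / 2 = 354
354 / 2 = 177
177 / 2 = 88
88 / 2 = 44
44 / 2 = 22
22 / 2 = 11
11 / 2 = 5
5 / 2 = 2
2 / 2 = 1
Reached 1 after 9 halvings

9


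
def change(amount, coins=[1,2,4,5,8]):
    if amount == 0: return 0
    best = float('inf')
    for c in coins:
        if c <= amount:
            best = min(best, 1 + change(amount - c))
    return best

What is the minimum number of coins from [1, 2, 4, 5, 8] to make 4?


Building up with DP:
change(0) = 0
change(1) = min(1+change(0)=1+0=1) = 1
change(2) = min(1+change(1)=1+1=2, 1+change(0)=1+0=1) = 1
change(3) = min(1+change(2)=1+1=2, 1+change(1)=1+1=2) = 2
change(4) = min(1+change(3)=1+2=3, 1+change(2)=1+1=2, 1+change(0)=1+0=1) = 1

1


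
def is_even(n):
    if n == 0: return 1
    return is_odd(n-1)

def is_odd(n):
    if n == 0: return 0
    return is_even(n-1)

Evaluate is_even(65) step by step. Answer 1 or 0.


is_even(65) = is_odd(64)
is_odd(64) = is_even(63)
is_even(63) = is_odd(62)
is_odd(62) = is_even(61)
is_even(61) = is_odd(60)
is_odd(60) = is_even(59)
is_even(59) = is_odd(58)
is_odd(58) = is_even(57)
is_even(57) = is_odd(56)
is_odd(56) = is_even(55)
is_even(55) = is_odd(54)
is_odd(54) = is_even(53)
is_even(53) = is_odd(52)
is_odd(52) = is_even(51)
is_even(51) = is_odd(50)
is_odd(50) = is_even(49)
is_even(49) = is_odd(48)
is_odd(48) = is_even(47)
is_even(47) = is_odd(46)
is_odd(46) = is_even(45)
is_even(45) = is_odd(44)
is_odd(44) = is_even(43)
is_even(43) = is_odd(42)
is_odd(42) = is_even(41)
is_even(41) = is_odd(40)
is_odd(40) = is_even(39)
is_even(39) = is_odd(38)
is_odd(38) = is_even(37)
is_even(37) = is_odd(36)
is_odd(36) = is_even(35)
is_even(35) = is_odd(34)
is_odd(34) = is_even(33)
is_even(33) = is_odd(32)
is_odd(32) = is_even(31)
is_even(31) = is_odd(30)
is_odd(30) = is_even(29)
is_even(29) = is_odd(28)
is_odd(28) = is_even(27)
is_even(27) = is_odd(26)
is_odd(26) = is_even(25)
is_even(25) = is_odd(24)
is_odd(24) = is_even(23)
is_even(23) = is_odd(22)
is_odd(22) = is_even(21)
is_even(21) = is_odd(20)
is_odd(20) = is_even(19)
is_even(19) = is_odd(18)
is_odd(18) = is_even(17)
is_even(17) = is_odd(16)
is_odd(16) = is_even(15)
is_even(15) = is_odd(14)
is_odd(14) = is_even(13)
is_even(13) = is_odd(12)
is_odd(12) = is_even(11)
is_even(11) = is_odd(10)
is_odd(10) = is_even(9)
is_even(9) = is_odd(8)
is_odd(8) = is_even(7)
is_even(7) = is_odd(6)
is_odd(6) = is_even(5)
is_even(5) = is_odd(4)
is_odd(4) = is_even(3)
is_even(3) = is_odd(2)
is_odd(2) = is_even(1)
is_even(1) = is_odd(0)
is_odd(0) = 0  (base case)
Result: 0

0


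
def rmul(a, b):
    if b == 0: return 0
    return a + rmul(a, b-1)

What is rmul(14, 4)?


rmul(14, 4) = 14 + rmul(14, 3)
rmul(14, 3) = 14 + rmul(14, 2)
rmul(14, 2) = 14 + rmul(14, 1)
rmul(14, 1) = 14 + rmul(14, 0)
rmul(14, 0) = 0  (base case)
Total: 14 + 14 + 14 + 14 + 0 = 56

56


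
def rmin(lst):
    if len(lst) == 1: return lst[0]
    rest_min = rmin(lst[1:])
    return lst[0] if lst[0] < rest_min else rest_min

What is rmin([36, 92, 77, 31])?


rmin([36, 92, 77, 31]): compare 36 with rmin([92, 77, 31])
rmin([92, 77, 31]): compare 92 with rmin([77, 31])
rmin([77, 31]): compare 77 with rmin([31])
rmin([31]) = 31  (base case)
Compare 77 with 31 -> 31
Compare 92 with 31 -> 31
Compare 36 with 31 -> 31

31


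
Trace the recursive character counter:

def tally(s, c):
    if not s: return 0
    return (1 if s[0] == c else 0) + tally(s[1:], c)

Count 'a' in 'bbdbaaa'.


s[0]='b' != 'a' -> 0
s[0]='b' != 'a' -> 0
s[0]='d' != 'a' -> 0
s[0]='b' != 'a' -> 0
s[0]='a' == 'a' -> 1
s[0]='a' == 'a' -> 1
s[0]='a' == 'a' -> 1
Sum: 0 + 0 + 0 + 0 + 1 + 1 + 1 = 3

3


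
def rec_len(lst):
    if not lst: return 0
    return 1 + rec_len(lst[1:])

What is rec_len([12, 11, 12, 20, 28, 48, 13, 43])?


rec_len([12, 11, 12, 20, 28, 48, 13, 43]) = 1 + rec_len([11, 12, 20, 28, 48, 13, 43])
rec_len([11, 12, 20, 28, 48, 13, 43]) = 1 + rec_len([12, 20, 28, 48, 13, 43])
rec_len([12, 20, 28, 48, 13, 43]) = 1 + rec_len([20, 28, 48, 13, 43])
rec_len([20, 28, 48, 13, 43]) = 1 + rec_len([28, 48, 13, 43])
rec_len([28, 48, 13, 43]) = 1 + rec_len([48, 13, 43])
rec_len([48, 13, 43]) = 1 + rec_len([13, 43])
rec_len([13, 43]) = 1 + rec_len([43])
rec_len([43]) = 1 + rec_len([])
rec_len([]) = 0  (base case)
Unwinding: 1 + 1 + 1 + 1 + 1 + 1 + 1 + 1 + 0 = 8

8


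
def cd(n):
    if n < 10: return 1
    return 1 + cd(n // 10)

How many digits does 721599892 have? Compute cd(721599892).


cd(721599892) = 1 + cd(72159989)
cd(72159989) = 1 + cd(7215998)
cd(7215998) = 1 + cd(721599)
cd(721599) = 1 + cd(72159)
cd(72159) = 1 + cd(7215)
cd(7215) = 1 + cd(721)
cd(721) = 1 + cd(72)
cd(72) = 1 + cd(7)
cd(7) = 1  (base case: 7 < 10)
Unwinding: 1 + 1 + 1 + 1 + 1 + 1 + 1 + 1 + 1 = 9

9


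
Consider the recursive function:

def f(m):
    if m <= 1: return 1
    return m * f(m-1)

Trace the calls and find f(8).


f(8)
= 8 * f(7)
= 8 * 7 * f(6)
= 8 * 7 * 6 * f(5)
= 8 * 7 * 6 * 5 * f(4)
= 8 * 7 * 6 * 5 * 4 * f(3)
= 8 * 7 * 6 * 5 * 4 * 3 * f(2)
= 8 * 7 * 6 * 5 * 4 * 3 * 2 * f(1)
= 8 * 7 * 6 * 5 * 4 * 3 * 2 * 1
= 40320

40320


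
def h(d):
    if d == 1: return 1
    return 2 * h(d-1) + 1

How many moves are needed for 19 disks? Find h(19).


h(19) = 2 * h(18) + 1
h(18) = 2 * h(17) + 1
h(17) = 2 * h(16) + 1
h(16) = 2 * h(15) + 1
h(15) = 2 * h(14) + 1
h(14) = 2 * h(13) + 1
h(13) = 2 * h(12) + 1
h(12) = 2 * h(11) + 1
h(11) = 2 * h(10) + 1
h(10) = 2 * h(9) + 1
h(9) = 2 * h(8) + 1
h(8) = 2 * h(7) + 1
h(7) = 2 * h(6) + 1
h(6) = 2 * h(5) + 1
h(5) = 2 * h(4) + 1
h(4) = 2 * h(3) + 1
h(3) = 2 * h(2) + 1
h(2) = 2 * h(1) + 1
h(1) = 1  (base case)
h(2) = 2 * 1 + 1 = 3
h(3) = 2 * 3 + 1 = 7
h(4) = 2 * 7 + 1 = 15
h(5) = 2 * 15 + 1 = 31
h(6) = 2 * 31 + 1 = 63
h(7) = 2 * 63 + 1 = 127
h(8) = 2 * 127 + 1 = 255
h(9) = 2 * 255 + 1 = 511
h(10) = 2 * 511 + 1 = 1023
h(11) = 2 * 1023 + 1 = 2047
h(12) = 2 * 2047 + 1 = 4095
h(13) = 2 * 4095 + 1 = 8191
h(14) = 2 * 8191 + 1 = 16383
h(15) = 2 * 16383 + 1 = 32767
h(16) = 2 * 32767 + 1 = 65535
h(17) = 2 * 65535 + 1 = 131071
h(18) = 2 * 131071 + 1 = 262143
h(19) = 2 * 262143 + 1 = 524287

524287


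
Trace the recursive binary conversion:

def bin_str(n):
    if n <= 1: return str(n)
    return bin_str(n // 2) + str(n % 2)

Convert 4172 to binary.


bin_str(4172) = bin_str(2086) + '0'
bin_str(2086) = bin_str(1043) + '0'
bin_str(1043) = bin_str(521) + '1'
bin_str(521) = bin_str(260) + '1'
bin_str(260) = bin_str(130) + '0'
bin_str(130) = bin_str(65) + '0'
bin_str(65) = bin_str(32) + '1'
bin_str(32) = bin_str(16) + '0'
bin_str(16) = bin_str(8) + '0'
bin_str(8) = bin_str(4) + '0'
bin_str(4) = bin_str(2) + '0'
bin_str(2) = bin_str(1) + '0'
bin_str(1) = '1'  (base case)
Concatenating: '1' + '0' + '0' + '0' + '0' + '0' + '1' + '0' + '0' + '1' + '1' + '0' + '0' = '1000001001100'

1000001001100


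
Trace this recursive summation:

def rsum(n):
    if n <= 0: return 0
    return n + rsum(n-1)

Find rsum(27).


rsum(27)
= 27 + 26 + 25 + 24 + 23 + 22 + 21 + 20 + 19 + 18 + 17 + 16 + 15 + 14 + 13 + 12 + 11 + 10 + 9 + 8 + 7 + 6 + 5 + 4 + 3 + 2 + 1 + rsum(0)
= 27 + 26 + 25 + 24 + 23 + 22 + 21 + 20 + 19 + 18 + 17 + 16 + 15 + 14 + 13 + 12 + 11 + 10 + 9 + 8 + 7 + 6 + 5 + 4 + 3 + 2 + 1 + 0
= 378

378


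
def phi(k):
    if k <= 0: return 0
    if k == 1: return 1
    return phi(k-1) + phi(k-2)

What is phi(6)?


Computing phi(6) bottom-up:
phi(0) = 0
phi(1) = 1
phi(2) = phi(1) + phi(0) = 1 + 0 = 1
phi(3) = phi(2) + phi(1) = 1 + 1 = 2
phi(4) = phi(3) + phi(2) = 2 + 1 = 3
phi(5) = phi(4) + phi(3) = 3 + 2 = 5
phi(6) = phi(5) + phi(4) = 5 + 3 = 8

8


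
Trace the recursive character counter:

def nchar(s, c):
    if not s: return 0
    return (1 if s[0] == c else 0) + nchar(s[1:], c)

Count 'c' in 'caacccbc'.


s[0]='c' == 'c' -> 1
s[0]='a' != 'c' -> 0
s[0]='a' != 'c' -> 0
s[0]='c' == 'c' -> 1
s[0]='c' == 'c' -> 1
s[0]='c' == 'c' -> 1
s[0]='b' != 'c' -> 0
s[0]='c' == 'c' -> 1
Sum: 1 + 0 + 0 + 1 + 1 + 1 + 0 + 1 = 5

5


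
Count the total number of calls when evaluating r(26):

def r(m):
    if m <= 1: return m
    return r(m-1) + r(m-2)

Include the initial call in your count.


Let C(n) = total calls for r(n)
C(0) = 1, C(1) = 1
C(2) = 1 + C(1) + C(0) = 1 + 1 + 1 = 3
C(3) = 1 + C(2) + C(1) = 1 + 3 + 1 = 5
C(4) = 1 + C(3) + C(2) = 1 + 5 + 3 = 9
C(5) = 1 + C(4) + C(3) = 1 + 9 + 5 = 15
C(6) = 1 + C(5) + C(4) = 1 + 15 + 9 = 25
C(7) = 1 + C(6) + C(5) = 1 + 25 + 15 = 41
C(8) = 1 + C(7) + C(6) = 1 + 41 + 25 = 67
C(9) = 1 + C(8) + C(7) = 1 + 67 + 41 = 109
C(10) = 1 + C(9) + C(8) = 1 + 109 + 67 = 177
C(11) = 1 + C(10) + C(9) = 1 + 177 + 109 = 287
C(12) = 1 + C(11) + C(10) = 1 + 287 + 177 = 465
C(13) = 1 + C(12) + C(11) = 1 + 465 + 287 = 753
C(14) = 1 + C(13) + C(12) = 1 + 753 + 465 = 1219
C(15) = 1 + C(14) + C(13) = 1 + 1219 + 753 = 1973
C(16) = 1 + C(15) + C(14) = 1 + 1973 + 1219 = 3193
C(17) = 1 + C(16) + C(15) = 1 + 3193 + 1973 = 5167
C(18) = 1 + C(17) + C(16) = 1 + 5167 + 3193 = 8361
C(19) = 1 + C(18) + C(17) = 1 + 8361 + 5167 = 13529
C(20) = 1 + C(19) + C(18) = 1 + 13529 + 8361 = 21891
C(21) = 1 + C(20) + C(19) = 1 + 21891 + 13529 = 35421
C(22) = 1 + C(21) + C(20) = 1 + 35421 + 21891 = 57313
C(23) = 1 + C(22) + C(21) = 1 + 57313 + 35421 = 92735
C(24) = 1 + C(23) + C(22) = 1 + 92735 + 57313 = 150049
C(25) = 1 + C(24) + C(23) = 1 + 150049 + 92735 = 242785
C(26) = 1 + C(25) + C(24) = 1 + 242785 + 150049 = 392835

392835
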